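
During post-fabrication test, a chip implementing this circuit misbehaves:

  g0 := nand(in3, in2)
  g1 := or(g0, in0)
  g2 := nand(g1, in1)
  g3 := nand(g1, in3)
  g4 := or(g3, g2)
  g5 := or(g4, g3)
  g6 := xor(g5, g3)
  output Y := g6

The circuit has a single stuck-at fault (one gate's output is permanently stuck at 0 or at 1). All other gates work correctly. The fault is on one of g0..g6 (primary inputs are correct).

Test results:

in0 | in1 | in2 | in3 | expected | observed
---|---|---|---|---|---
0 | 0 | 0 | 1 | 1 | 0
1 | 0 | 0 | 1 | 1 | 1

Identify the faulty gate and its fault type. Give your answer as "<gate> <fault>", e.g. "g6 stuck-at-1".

g0 stuck-at-0

Fault-free values for test 1 (in0=0, in1=0, in2=0, in3=1): g0=1, g1=1, g2=1, g3=0, g4=1, g5=1, g6=1, giving Y=1. Observed 0.
Test 1: faults giving observed 0 are {g0 stuck-at-0, g1 stuck-at-0, g2 stuck-at-0, g3 stuck-at-1, g4 stuck-at-0, g5 stuck-at-0, g6 stuck-at-0}.
Test 2 (in0=1, in1=0, in2=0, in3=1): fault-free g0=1, g1=1, g2=1, g3=0, g4=1, g5=1, g6=1 → 1; observed 1. Eliminates g1 stuck-at-0, g2 stuck-at-0, g3 stuck-at-1, g4 stuck-at-0, g5 stuck-at-0, g6 stuck-at-0.
Only g0 stuck-at-0 is consistent with every test.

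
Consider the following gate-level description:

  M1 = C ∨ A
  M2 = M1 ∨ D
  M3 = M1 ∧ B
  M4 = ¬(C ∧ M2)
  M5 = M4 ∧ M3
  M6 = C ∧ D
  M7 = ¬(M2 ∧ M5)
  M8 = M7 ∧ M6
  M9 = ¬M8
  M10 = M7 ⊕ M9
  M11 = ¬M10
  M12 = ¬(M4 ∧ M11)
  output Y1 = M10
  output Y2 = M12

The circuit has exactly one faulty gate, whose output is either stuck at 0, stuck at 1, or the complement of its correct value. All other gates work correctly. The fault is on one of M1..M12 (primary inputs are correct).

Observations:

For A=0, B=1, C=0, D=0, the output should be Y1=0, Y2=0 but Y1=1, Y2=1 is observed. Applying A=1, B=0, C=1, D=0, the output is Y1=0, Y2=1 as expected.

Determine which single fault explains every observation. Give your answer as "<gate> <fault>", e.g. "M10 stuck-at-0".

M1 stuck-at-1

Fault-free values for test 1 (A=0, B=1, C=0, D=0): M1=0, M2=0, M3=0, M4=1, M5=0, M6=0, M7=1, M8=0, M9=1, M10=0, M11=1, M12=0, giving Y1=0, Y2=0. Observed Y1=1, Y2=1.
Test 1: faults giving observed Y1=1, Y2=1 are {M1 stuck-at-1, M1 inverted output, M6 stuck-at-1, M6 inverted output, M7 stuck-at-0, M7 inverted output, M8 stuck-at-1, M8 inverted output, M9 stuck-at-0, M9 inverted output, M10 stuck-at-1, M10 inverted output}.
Test 2 (A=1, B=0, C=1, D=0): fault-free M1=1, M2=1, M3=0, M4=0, M5=0, M6=0, M7=1, M8=0, M9=1, M10=0, M11=1, M12=1 → Y1=0, Y2=1; observed Y1=0, Y2=1. Eliminates M1 inverted output, M6 stuck-at-1, M6 inverted output, M7 stuck-at-0, M7 inverted output, M8 stuck-at-1, M8 inverted output, M9 stuck-at-0, M9 inverted output, M10 stuck-at-1, M10 inverted output.
Only M1 stuck-at-1 is consistent with every test.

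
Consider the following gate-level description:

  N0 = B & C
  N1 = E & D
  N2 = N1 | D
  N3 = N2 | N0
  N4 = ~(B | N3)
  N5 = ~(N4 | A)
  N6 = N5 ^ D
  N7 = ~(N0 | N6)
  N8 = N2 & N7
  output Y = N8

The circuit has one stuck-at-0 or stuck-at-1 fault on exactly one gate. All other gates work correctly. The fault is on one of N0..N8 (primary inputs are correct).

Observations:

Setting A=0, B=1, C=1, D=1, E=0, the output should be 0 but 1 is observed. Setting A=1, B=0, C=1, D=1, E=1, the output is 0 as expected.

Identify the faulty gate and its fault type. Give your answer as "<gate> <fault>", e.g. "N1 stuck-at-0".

Fault-free values for test 1 (A=0, B=1, C=1, D=1, E=0): N0=1, N1=0, N2=1, N3=1, N4=0, N5=1, N6=0, N7=0, N8=0, giving Y=0. Observed 1.
Test 1: faults giving observed 1 are {N0 stuck-at-0, N7 stuck-at-1, N8 stuck-at-1}.
Test 2 (A=1, B=0, C=1, D=1, E=1): fault-free N0=0, N1=1, N2=1, N3=1, N4=0, N5=0, N6=1, N7=0, N8=0 → 0; observed 0. Eliminates N7 stuck-at-1, N8 stuck-at-1.
Only N0 stuck-at-0 is consistent with every test.

N0 stuck-at-0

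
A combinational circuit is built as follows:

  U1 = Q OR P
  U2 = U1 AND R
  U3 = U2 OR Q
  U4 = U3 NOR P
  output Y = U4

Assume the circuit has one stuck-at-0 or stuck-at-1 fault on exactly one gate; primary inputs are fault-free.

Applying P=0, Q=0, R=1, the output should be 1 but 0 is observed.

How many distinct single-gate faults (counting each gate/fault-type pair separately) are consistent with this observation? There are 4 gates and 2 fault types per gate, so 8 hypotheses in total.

Fault-free: U1=0, U2=0, U3=0, U4=1 → 1. Observed 0.
  U1 stuck-at-0: output 1 ✗
  U1 stuck-at-1: output 0 ✓
  U2 stuck-at-0: output 1 ✗
  U2 stuck-at-1: output 0 ✓
  U3 stuck-at-0: output 1 ✗
  U3 stuck-at-1: output 0 ✓
  U4 stuck-at-0: output 0 ✓
  U4 stuck-at-1: output 1 ✗
Consistent faults: {U1 stuck-at-1, U2 stuck-at-1, U3 stuck-at-1, U4 stuck-at-0} — 4 in all.

4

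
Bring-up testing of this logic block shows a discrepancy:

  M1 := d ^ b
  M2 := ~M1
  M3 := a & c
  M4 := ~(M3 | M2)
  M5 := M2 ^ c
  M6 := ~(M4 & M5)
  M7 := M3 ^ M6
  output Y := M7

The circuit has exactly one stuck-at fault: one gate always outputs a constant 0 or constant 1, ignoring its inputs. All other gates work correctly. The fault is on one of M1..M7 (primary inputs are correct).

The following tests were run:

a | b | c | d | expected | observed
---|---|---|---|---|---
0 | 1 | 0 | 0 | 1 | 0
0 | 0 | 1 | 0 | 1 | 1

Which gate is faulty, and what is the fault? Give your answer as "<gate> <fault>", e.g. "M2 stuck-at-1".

M5 stuck-at-1

Fault-free values for test 1 (a=0, b=1, c=0, d=0): M1=1, M2=0, M3=0, M4=1, M5=0, M6=1, M7=1, giving Y=1. Observed 0.
Test 1: faults giving observed 0 are {M3 stuck-at-1, M5 stuck-at-1, M6 stuck-at-0, M7 stuck-at-0}.
Test 2 (a=0, b=0, c=1, d=0): fault-free M1=0, M2=1, M3=0, M4=0, M5=0, M6=1, M7=1 → 1; observed 1. Eliminates M3 stuck-at-1, M6 stuck-at-0, M7 stuck-at-0.
Only M5 stuck-at-1 is consistent with every test.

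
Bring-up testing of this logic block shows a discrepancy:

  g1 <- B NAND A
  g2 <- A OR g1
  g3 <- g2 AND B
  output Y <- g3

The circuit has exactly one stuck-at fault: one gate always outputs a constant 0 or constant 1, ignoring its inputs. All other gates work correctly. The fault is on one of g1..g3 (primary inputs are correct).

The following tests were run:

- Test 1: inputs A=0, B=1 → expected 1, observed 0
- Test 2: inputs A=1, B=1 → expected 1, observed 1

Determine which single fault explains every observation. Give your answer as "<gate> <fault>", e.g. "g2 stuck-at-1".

g1 stuck-at-0

Fault-free values for test 1 (A=0, B=1): g1=1, g2=1, g3=1, giving Y=1. Observed 0.
Test 1: faults giving observed 0 are {g1 stuck-at-0, g2 stuck-at-0, g3 stuck-at-0}.
Test 2 (A=1, B=1): fault-free g1=0, g2=1, g3=1 → 1; observed 1. Eliminates g2 stuck-at-0, g3 stuck-at-0.
Only g1 stuck-at-0 is consistent with every test.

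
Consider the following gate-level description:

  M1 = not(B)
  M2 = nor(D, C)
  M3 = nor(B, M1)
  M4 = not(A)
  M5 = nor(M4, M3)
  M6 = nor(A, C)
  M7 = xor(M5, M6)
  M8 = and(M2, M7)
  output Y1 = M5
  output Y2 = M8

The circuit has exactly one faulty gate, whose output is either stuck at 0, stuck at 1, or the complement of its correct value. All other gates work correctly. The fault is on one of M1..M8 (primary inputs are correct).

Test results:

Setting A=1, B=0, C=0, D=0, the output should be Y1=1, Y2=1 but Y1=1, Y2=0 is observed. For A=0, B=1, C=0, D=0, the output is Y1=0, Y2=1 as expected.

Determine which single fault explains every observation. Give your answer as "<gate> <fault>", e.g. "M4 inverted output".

Fault-free values for test 1 (A=1, B=0, C=0, D=0): M1=1, M2=1, M3=0, M4=0, M5=1, M6=0, M7=1, M8=1, giving Y1=1, Y2=1. Observed Y1=1, Y2=0.
Test 1: faults giving observed Y1=1, Y2=0 are {M2 stuck-at-0, M2 inverted output, M6 stuck-at-1, M6 inverted output, M7 stuck-at-0, M7 inverted output, M8 stuck-at-0, M8 inverted output}.
Test 2 (A=0, B=1, C=0, D=0): fault-free M1=0, M2=1, M3=0, M4=1, M5=0, M6=1, M7=1, M8=1 → Y1=0, Y2=1; observed Y1=0, Y2=1. Eliminates M2 stuck-at-0, M2 inverted output, M6 inverted output, M7 stuck-at-0, M7 inverted output, M8 stuck-at-0, M8 inverted output.
Only M6 stuck-at-1 is consistent with every test.

M6 stuck-at-1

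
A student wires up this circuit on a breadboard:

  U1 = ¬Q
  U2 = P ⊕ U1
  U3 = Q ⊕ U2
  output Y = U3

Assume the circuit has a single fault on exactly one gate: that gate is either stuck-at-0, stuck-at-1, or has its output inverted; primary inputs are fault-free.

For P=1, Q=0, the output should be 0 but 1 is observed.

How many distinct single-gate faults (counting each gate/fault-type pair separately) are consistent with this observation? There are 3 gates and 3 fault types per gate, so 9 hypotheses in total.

Fault-free: U1=1, U2=0, U3=0 → 0. Observed 1.
  U1 stuck-at-0: output 1 ✓
  U1 stuck-at-1: output 0 ✗
  U1 inverted output: output 1 ✓
  U2 stuck-at-0: output 0 ✗
  U2 stuck-at-1: output 1 ✓
  U2 inverted output: output 1 ✓
  U3 stuck-at-0: output 0 ✗
  U3 stuck-at-1: output 1 ✓
  U3 inverted output: output 1 ✓
Consistent faults: {U1 stuck-at-0, U1 inverted output, U2 stuck-at-1, U2 inverted output, U3 stuck-at-1, U3 inverted output} — 6 in all.

6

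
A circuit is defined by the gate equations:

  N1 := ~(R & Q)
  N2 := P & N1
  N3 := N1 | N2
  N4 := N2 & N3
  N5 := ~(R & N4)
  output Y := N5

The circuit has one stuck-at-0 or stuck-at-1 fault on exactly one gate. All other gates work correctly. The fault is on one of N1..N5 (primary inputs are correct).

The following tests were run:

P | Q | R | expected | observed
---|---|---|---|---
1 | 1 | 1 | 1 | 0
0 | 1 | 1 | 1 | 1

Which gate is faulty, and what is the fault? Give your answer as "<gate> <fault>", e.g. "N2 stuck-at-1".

Fault-free values for test 1 (P=1, Q=1, R=1): N1=0, N2=0, N3=0, N4=0, N5=1, giving Y=1. Observed 0.
Test 1: faults giving observed 0 are {N1 stuck-at-1, N2 stuck-at-1, N4 stuck-at-1, N5 stuck-at-0}.
Test 2 (P=0, Q=1, R=1): fault-free N1=0, N2=0, N3=0, N4=0, N5=1 → 1; observed 1. Eliminates N2 stuck-at-1, N4 stuck-at-1, N5 stuck-at-0.
Only N1 stuck-at-1 is consistent with every test.

N1 stuck-at-1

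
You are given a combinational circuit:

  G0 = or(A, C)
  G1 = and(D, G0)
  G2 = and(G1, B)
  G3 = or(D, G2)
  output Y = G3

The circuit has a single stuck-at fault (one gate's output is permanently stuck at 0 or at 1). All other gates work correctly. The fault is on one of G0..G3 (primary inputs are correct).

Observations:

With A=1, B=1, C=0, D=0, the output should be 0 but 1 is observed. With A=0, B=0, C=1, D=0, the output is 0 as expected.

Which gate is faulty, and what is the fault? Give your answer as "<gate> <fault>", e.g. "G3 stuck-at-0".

G1 stuck-at-1

Fault-free values for test 1 (A=1, B=1, C=0, D=0): G0=1, G1=0, G2=0, G3=0, giving Y=0. Observed 1.
Test 1: faults giving observed 1 are {G1 stuck-at-1, G2 stuck-at-1, G3 stuck-at-1}.
Test 2 (A=0, B=0, C=1, D=0): fault-free G0=1, G1=0, G2=0, G3=0 → 0; observed 0. Eliminates G2 stuck-at-1, G3 stuck-at-1.
Only G1 stuck-at-1 is consistent with every test.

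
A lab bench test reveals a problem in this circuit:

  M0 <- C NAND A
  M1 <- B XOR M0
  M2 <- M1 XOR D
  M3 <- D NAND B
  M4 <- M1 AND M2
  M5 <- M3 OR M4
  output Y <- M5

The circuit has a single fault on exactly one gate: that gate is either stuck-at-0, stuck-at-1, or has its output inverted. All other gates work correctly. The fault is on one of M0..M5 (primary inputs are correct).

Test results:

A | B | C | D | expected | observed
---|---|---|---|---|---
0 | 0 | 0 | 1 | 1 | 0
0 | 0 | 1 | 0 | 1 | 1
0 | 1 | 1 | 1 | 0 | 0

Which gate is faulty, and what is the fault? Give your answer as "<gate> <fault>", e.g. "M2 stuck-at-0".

Fault-free values for test 1 (A=0, B=0, C=0, D=1): M0=1, M1=1, M2=0, M3=1, M4=0, M5=1, giving Y=1. Observed 0.
Test 1: faults giving observed 0 are {M3 stuck-at-0, M3 inverted output, M5 stuck-at-0, M5 inverted output}.
Test 2 (A=0, B=0, C=1, D=0): fault-free M0=1, M1=1, M2=1, M3=1, M4=1, M5=1 → 1; observed 1. Eliminates M5 stuck-at-0, M5 inverted output.
Test 3 (A=0, B=1, C=1, D=1): fault-free M0=1, M1=0, M2=1, M3=0, M4=0, M5=0 → 0; observed 0. Eliminates M3 inverted output.
Only M3 stuck-at-0 is consistent with every test.

M3 stuck-at-0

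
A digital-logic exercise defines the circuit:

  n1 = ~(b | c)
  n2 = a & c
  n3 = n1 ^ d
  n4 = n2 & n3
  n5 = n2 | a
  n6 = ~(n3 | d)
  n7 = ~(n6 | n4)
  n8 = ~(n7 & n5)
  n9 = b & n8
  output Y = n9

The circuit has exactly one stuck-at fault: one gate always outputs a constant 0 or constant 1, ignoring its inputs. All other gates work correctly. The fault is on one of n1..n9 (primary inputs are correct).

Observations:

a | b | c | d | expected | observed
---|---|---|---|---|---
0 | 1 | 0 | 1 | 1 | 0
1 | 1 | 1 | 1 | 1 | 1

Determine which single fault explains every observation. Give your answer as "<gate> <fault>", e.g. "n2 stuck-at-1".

n5 stuck-at-1

Fault-free values for test 1 (a=0, b=1, c=0, d=1): n1=0, n2=0, n3=1, n4=0, n5=0, n6=0, n7=1, n8=1, n9=1, giving Y=1. Observed 0.
Test 1: faults giving observed 0 are {n5 stuck-at-1, n8 stuck-at-0, n9 stuck-at-0}.
Test 2 (a=1, b=1, c=1, d=1): fault-free n1=0, n2=1, n3=1, n4=1, n5=1, n6=0, n7=0, n8=1, n9=1 → 1; observed 1. Eliminates n8 stuck-at-0, n9 stuck-at-0.
Only n5 stuck-at-1 is consistent with every test.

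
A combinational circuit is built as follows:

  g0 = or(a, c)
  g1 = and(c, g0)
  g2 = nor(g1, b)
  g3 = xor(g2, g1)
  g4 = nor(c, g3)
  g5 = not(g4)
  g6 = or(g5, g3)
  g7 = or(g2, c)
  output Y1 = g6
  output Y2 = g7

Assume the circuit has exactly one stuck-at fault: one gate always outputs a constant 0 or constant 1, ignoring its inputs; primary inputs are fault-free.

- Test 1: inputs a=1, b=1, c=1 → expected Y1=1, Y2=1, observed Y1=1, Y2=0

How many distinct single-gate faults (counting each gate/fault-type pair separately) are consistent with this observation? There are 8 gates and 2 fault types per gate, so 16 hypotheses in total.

1

Fault-free: g0=1, g1=1, g2=0, g3=1, g4=0, g5=1, g6=1, g7=1 → Y1=1, Y2=1. Observed Y1=1, Y2=0.
  g0: none of the 2 fault types match ✗
  g1: none of the 2 fault types match ✗
  g2: none of the 2 fault types match ✗
  g3: none of the 2 fault types match ✗
  g4: none of the 2 fault types match ✗
  g5: none of the 2 fault types match ✗
  g6: none of the 2 fault types match ✗
  g7: stuck-at-0 ✓; others ✗
Consistent faults: {g7 stuck-at-0} — 1 in all.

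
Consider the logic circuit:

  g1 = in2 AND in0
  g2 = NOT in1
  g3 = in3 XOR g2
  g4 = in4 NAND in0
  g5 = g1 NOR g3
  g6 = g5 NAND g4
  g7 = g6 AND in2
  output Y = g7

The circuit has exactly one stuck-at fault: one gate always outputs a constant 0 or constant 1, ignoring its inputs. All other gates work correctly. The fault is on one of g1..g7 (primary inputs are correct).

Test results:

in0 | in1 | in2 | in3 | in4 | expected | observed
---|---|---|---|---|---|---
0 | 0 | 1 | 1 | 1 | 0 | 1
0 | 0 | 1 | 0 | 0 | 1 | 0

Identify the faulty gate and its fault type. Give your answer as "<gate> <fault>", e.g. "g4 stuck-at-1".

Fault-free values for test 1 (in0=0, in1=0, in2=1, in3=1, in4=1): g1=0, g2=1, g3=0, g4=1, g5=1, g6=0, g7=0, giving Y=0. Observed 1.
Test 1: faults giving observed 1 are {g1 stuck-at-1, g2 stuck-at-0, g3 stuck-at-1, g4 stuck-at-0, g5 stuck-at-0, g6 stuck-at-1, g7 stuck-at-1}.
Test 2 (in0=0, in1=0, in2=1, in3=0, in4=0): fault-free g1=0, g2=1, g3=1, g4=1, g5=0, g6=1, g7=1 → 1; observed 0. Eliminates g1 stuck-at-1, g3 stuck-at-1, g4 stuck-at-0, g5 stuck-at-0, g6 stuck-at-1, g7 stuck-at-1.
Only g2 stuck-at-0 is consistent with every test.

g2 stuck-at-0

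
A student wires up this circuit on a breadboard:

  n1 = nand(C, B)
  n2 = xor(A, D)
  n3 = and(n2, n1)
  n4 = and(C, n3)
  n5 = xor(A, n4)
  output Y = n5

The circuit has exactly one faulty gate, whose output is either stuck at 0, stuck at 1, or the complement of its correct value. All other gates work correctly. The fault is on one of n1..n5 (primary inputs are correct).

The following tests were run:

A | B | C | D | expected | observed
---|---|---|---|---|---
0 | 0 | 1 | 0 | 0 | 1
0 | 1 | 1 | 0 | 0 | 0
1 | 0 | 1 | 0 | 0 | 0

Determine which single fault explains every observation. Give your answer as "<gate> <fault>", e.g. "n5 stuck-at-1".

n2 stuck-at-1

Fault-free values for test 1 (A=0, B=0, C=1, D=0): n1=1, n2=0, n3=0, n4=0, n5=0, giving Y=0. Observed 1.
Test 1: faults giving observed 1 are {n2 stuck-at-1, n2 inverted output, n3 stuck-at-1, n3 inverted output, n4 stuck-at-1, n4 inverted output, n5 stuck-at-1, n5 inverted output}.
Test 2 (A=0, B=1, C=1, D=0): fault-free n1=0, n2=0, n3=0, n4=0, n5=0 → 0; observed 0. Eliminates n3 stuck-at-1, n3 inverted output, n4 stuck-at-1, n4 inverted output, n5 stuck-at-1, n5 inverted output.
Test 3 (A=1, B=0, C=1, D=0): fault-free n1=1, n2=1, n3=1, n4=1, n5=0 → 0; observed 0. Eliminates n2 inverted output.
Only n2 stuck-at-1 is consistent with every test.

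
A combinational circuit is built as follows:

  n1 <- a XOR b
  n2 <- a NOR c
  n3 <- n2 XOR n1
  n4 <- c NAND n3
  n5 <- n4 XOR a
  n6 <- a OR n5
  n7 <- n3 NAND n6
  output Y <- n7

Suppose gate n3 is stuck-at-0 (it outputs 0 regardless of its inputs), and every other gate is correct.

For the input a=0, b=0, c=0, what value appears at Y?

Propagate with n3 forced: n1=0, n2=1, n3=0 [stuck-at-0], n4=1, n5=1, n6=1, n7=1.
So Y = 1. (Without the fault it would be 0.)

1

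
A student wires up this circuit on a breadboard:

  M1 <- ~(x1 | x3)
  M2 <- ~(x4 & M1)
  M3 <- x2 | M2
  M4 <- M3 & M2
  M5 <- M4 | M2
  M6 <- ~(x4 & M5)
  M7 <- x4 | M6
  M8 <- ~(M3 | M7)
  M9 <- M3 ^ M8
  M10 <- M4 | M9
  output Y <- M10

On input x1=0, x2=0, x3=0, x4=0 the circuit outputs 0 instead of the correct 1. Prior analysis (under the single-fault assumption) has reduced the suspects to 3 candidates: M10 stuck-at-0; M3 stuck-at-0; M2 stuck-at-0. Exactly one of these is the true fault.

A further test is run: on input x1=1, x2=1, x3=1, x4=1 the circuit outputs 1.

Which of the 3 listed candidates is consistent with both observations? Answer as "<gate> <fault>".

Evaluate each candidate on input x1=1, x2=1, x3=1, x4=1:
  M10 stuck-at-0: M1=0, M2=1, M3=1, M4=1, M5=1, M6=0, M7=1, M8=0, M9=1, M10=0 [stuck-at-0] → 0 — eliminated
  M3 stuck-at-0: M1=0, M2=1, M3=0 [stuck-at-0], M4=0, M5=1, M6=0, M7=1, M8=0, M9=0, M10=0 → 0 — eliminated
  M2 stuck-at-0: M1=0, M2=0 [stuck-at-0], M3=1, M4=0, M5=0, M6=1, M7=1, M8=0, M9=1, M10=1 → 1 — matches
Only M2 stuck-at-0 reproduces the observed 1.

M2 stuck-at-0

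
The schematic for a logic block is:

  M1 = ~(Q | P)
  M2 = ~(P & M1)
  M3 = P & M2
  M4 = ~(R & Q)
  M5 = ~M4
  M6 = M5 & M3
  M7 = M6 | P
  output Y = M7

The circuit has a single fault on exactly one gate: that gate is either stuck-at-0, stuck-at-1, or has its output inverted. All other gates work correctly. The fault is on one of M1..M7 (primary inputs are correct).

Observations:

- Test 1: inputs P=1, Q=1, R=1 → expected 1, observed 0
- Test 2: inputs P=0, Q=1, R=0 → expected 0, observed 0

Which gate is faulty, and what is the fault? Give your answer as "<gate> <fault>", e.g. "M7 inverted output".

Fault-free values for test 1 (P=1, Q=1, R=1): M1=0, M2=1, M3=1, M4=0, M5=1, M6=1, M7=1, giving Y=1. Observed 0.
Test 1: faults giving observed 0 are {M7 stuck-at-0, M7 inverted output}.
Test 2 (P=0, Q=1, R=0): fault-free M1=0, M2=1, M3=0, M4=1, M5=0, M6=0, M7=0 → 0; observed 0. Eliminates M7 inverted output.
Only M7 stuck-at-0 is consistent with every test.

M7 stuck-at-0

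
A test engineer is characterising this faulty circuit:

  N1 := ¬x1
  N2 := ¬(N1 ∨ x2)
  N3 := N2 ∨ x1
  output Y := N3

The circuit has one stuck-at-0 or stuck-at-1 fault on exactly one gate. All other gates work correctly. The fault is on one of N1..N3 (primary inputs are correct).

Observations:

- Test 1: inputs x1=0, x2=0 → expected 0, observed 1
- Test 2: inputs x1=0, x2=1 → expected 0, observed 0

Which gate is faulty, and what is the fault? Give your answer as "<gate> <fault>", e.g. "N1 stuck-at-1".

N1 stuck-at-0

Fault-free values for test 1 (x1=0, x2=0): N1=1, N2=0, N3=0, giving Y=0. Observed 1.
Test 1: faults giving observed 1 are {N1 stuck-at-0, N2 stuck-at-1, N3 stuck-at-1}.
Test 2 (x1=0, x2=1): fault-free N1=1, N2=0, N3=0 → 0; observed 0. Eliminates N2 stuck-at-1, N3 stuck-at-1.
Only N1 stuck-at-0 is consistent with every test.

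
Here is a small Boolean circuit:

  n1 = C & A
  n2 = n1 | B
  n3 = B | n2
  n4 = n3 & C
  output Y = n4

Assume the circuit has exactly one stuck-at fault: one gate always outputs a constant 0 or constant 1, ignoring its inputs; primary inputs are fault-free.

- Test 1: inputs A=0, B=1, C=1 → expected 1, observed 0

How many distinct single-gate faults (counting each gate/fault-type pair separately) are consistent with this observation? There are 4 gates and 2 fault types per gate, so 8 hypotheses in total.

2

Fault-free: n1=0, n2=1, n3=1, n4=1 → 1. Observed 0.
  n1 stuck-at-0: output 1 ✗
  n1 stuck-at-1: output 1 ✗
  n2 stuck-at-0: output 1 ✗
  n2 stuck-at-1: output 1 ✗
  n3 stuck-at-0: output 0 ✓
  n3 stuck-at-1: output 1 ✗
  n4 stuck-at-0: output 0 ✓
  n4 stuck-at-1: output 1 ✗
Consistent faults: {n3 stuck-at-0, n4 stuck-at-0} — 2 in all.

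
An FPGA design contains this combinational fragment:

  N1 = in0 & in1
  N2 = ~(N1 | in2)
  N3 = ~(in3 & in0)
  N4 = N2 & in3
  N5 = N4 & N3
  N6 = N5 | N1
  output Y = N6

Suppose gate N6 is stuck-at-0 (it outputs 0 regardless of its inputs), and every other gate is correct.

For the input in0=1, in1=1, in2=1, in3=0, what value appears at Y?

0

Propagate with N6 forced: N1=1, N2=0, N3=1, N4=0, N5=0, N6=0 [stuck-at-0].
So Y = 0. (Without the fault it would be 1.)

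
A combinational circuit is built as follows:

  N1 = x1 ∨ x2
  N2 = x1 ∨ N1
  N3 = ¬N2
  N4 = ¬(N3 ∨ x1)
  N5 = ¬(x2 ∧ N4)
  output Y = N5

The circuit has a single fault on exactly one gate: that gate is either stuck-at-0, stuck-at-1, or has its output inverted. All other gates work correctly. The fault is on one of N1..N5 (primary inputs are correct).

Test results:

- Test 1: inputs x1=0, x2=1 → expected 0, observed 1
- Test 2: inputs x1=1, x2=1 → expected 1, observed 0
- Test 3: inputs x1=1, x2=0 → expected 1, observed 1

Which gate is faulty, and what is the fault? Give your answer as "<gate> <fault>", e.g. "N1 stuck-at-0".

N4 inverted output

Fault-free values for test 1 (x1=0, x2=1): N1=1, N2=1, N3=0, N4=1, N5=0, giving Y=0. Observed 1.
Test 1: faults giving observed 1 are {N1 stuck-at-0, N1 inverted output, N2 stuck-at-0, N2 inverted output, N3 stuck-at-1, N3 inverted output, N4 stuck-at-0, N4 inverted output, N5 stuck-at-1, N5 inverted output}.
Test 2 (x1=1, x2=1): fault-free N1=1, N2=1, N3=0, N4=0, N5=1 → 1; observed 0. Eliminates N1 stuck-at-0, N1 inverted output, N2 stuck-at-0, N2 inverted output, N3 stuck-at-1, N3 inverted output, N4 stuck-at-0, N5 stuck-at-1.
Test 3 (x1=1, x2=0): fault-free N1=1, N2=1, N3=0, N4=0, N5=1 → 1; observed 1. Eliminates N5 inverted output.
Only N4 inverted output is consistent with every test.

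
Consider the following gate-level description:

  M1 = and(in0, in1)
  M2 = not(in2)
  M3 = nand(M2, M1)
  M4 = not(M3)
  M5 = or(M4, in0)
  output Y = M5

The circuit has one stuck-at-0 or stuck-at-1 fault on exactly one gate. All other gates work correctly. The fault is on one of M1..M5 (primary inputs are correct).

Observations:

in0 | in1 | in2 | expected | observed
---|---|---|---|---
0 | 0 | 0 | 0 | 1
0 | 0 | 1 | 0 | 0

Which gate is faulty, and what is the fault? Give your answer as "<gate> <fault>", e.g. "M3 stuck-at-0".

Fault-free values for test 1 (in0=0, in1=0, in2=0): M1=0, M2=1, M3=1, M4=0, M5=0, giving Y=0. Observed 1.
Test 1: faults giving observed 1 are {M1 stuck-at-1, M3 stuck-at-0, M4 stuck-at-1, M5 stuck-at-1}.
Test 2 (in0=0, in1=0, in2=1): fault-free M1=0, M2=0, M3=1, M4=0, M5=0 → 0; observed 0. Eliminates M3 stuck-at-0, M4 stuck-at-1, M5 stuck-at-1.
Only M1 stuck-at-1 is consistent with every test.

M1 stuck-at-1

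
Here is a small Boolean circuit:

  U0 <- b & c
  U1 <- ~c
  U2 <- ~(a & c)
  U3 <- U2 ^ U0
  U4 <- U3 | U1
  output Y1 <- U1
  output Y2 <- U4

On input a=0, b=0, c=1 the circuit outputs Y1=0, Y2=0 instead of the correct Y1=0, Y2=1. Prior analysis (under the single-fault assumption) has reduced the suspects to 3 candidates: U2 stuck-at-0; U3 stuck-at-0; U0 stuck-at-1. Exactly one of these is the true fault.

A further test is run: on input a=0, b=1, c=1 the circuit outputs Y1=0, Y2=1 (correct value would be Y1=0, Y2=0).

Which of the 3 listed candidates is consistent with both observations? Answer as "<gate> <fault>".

U2 stuck-at-0

Evaluate each candidate on input a=0, b=1, c=1:
  U2 stuck-at-0: U0=1, U1=0, U2=0 [stuck-at-0], U3=1, U4=1 → Y1=0, Y2=1 — matches
  U3 stuck-at-0: U0=1, U1=0, U2=1, U3=0 [stuck-at-0], U4=0 → Y1=0, Y2=0 — eliminated
  U0 stuck-at-1: U0=1 [stuck-at-1], U1=0, U2=1, U3=0, U4=0 → Y1=0, Y2=0 — eliminated
Only U2 stuck-at-0 reproduces the observed Y1=0, Y2=1.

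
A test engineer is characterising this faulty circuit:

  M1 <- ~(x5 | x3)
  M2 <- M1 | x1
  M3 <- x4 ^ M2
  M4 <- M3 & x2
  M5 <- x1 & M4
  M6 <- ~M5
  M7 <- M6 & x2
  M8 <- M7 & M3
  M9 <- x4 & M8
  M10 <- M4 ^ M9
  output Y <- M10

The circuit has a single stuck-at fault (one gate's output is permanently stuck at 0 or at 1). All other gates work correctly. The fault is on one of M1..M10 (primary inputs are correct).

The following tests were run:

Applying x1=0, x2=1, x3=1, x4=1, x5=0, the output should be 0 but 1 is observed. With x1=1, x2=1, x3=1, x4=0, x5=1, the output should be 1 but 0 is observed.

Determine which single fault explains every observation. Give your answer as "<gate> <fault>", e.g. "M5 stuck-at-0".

M4 stuck-at-0

Fault-free values for test 1 (x1=0, x2=1, x3=1, x4=1, x5=0): M1=0, M2=0, M3=1, M4=1, M5=0, M6=1, M7=1, M8=1, M9=1, M10=0, giving Y=0. Observed 1.
Test 1: faults giving observed 1 are {M4 stuck-at-0, M5 stuck-at-1, M6 stuck-at-0, M7 stuck-at-0, M8 stuck-at-0, M9 stuck-at-0, M10 stuck-at-1}.
Test 2 (x1=1, x2=1, x3=1, x4=0, x5=1): fault-free M1=0, M2=1, M3=1, M4=1, M5=1, M6=0, M7=0, M8=0, M9=0, M10=1 → 1; observed 0. Eliminates M5 stuck-at-1, M6 stuck-at-0, M7 stuck-at-0, M8 stuck-at-0, M9 stuck-at-0, M10 stuck-at-1.
Only M4 stuck-at-0 is consistent with every test.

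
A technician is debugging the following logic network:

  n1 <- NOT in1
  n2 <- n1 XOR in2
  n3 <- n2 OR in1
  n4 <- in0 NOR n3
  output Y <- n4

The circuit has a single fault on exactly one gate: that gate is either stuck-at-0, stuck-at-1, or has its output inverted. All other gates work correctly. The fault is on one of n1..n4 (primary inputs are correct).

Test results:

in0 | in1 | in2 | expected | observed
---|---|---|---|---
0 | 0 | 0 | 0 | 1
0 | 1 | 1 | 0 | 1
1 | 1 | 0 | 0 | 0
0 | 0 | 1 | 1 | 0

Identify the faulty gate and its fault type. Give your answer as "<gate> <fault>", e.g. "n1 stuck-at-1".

n3 inverted output

Fault-free values for test 1 (in0=0, in1=0, in2=0): n1=1, n2=1, n3=1, n4=0, giving Y=0. Observed 1.
Test 1: faults giving observed 1 are {n1 stuck-at-0, n1 inverted output, n2 stuck-at-0, n2 inverted output, n3 stuck-at-0, n3 inverted output, n4 stuck-at-1, n4 inverted output}.
Test 2 (in0=0, in1=1, in2=1): fault-free n1=0, n2=1, n3=1, n4=0 → 0; observed 1. Eliminates n1 stuck-at-0, n1 inverted output, n2 stuck-at-0, n2 inverted output.
Test 3 (in0=1, in1=1, in2=0): fault-free n1=0, n2=0, n3=1, n4=0 → 0; observed 0. Eliminates n4 stuck-at-1, n4 inverted output.
Test 4 (in0=0, in1=0, in2=1): fault-free n1=1, n2=0, n3=0, n4=1 → 1; observed 0. Eliminates n3 stuck-at-0.
Only n3 inverted output is consistent with every test.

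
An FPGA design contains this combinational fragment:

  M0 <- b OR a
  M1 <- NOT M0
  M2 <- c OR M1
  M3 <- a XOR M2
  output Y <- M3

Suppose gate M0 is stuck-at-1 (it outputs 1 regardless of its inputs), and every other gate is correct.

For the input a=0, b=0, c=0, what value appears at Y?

Propagate with M0 forced: M0=1 [stuck-at-1], M1=0, M2=0, M3=0.
So Y = 0. (Without the fault it would be 1.)

0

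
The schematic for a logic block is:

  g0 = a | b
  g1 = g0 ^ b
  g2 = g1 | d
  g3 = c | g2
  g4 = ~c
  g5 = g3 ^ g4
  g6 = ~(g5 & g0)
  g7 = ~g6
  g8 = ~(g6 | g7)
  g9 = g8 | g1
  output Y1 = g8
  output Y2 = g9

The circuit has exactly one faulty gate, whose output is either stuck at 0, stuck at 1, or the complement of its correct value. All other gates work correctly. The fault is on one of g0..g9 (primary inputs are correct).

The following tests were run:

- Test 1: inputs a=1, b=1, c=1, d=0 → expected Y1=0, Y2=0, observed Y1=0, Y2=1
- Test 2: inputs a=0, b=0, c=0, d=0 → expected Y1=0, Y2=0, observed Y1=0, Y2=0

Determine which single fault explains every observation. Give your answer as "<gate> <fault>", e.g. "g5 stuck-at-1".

g0 stuck-at-0

Fault-free values for test 1 (a=1, b=1, c=1, d=0): g0=1, g1=0, g2=0, g3=1, g4=0, g5=1, g6=0, g7=1, g8=0, g9=0, giving Y1=0, Y2=0. Observed Y1=0, Y2=1.
Test 1: faults giving observed Y1=0, Y2=1 are {g0 stuck-at-0, g0 inverted output, g1 stuck-at-1, g1 inverted output, g9 stuck-at-1, g9 inverted output}.
Test 2 (a=0, b=0, c=0, d=0): fault-free g0=0, g1=0, g2=0, g3=0, g4=1, g5=1, g6=1, g7=0, g8=0, g9=0 → Y1=0, Y2=0; observed Y1=0, Y2=0. Eliminates g0 inverted output, g1 stuck-at-1, g1 inverted output, g9 stuck-at-1, g9 inverted output.
Only g0 stuck-at-0 is consistent with every test.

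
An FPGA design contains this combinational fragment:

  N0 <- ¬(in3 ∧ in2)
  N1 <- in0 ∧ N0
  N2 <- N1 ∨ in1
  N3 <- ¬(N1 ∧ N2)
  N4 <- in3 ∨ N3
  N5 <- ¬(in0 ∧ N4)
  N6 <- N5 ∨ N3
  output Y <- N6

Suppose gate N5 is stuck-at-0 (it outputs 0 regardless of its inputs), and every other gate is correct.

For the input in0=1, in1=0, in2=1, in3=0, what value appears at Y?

Propagate with N5 forced: N0=1, N1=1, N2=1, N3=0, N4=0, N5=0 [stuck-at-0], N6=0.
So Y = 0. (Without the fault it would be 1.)

0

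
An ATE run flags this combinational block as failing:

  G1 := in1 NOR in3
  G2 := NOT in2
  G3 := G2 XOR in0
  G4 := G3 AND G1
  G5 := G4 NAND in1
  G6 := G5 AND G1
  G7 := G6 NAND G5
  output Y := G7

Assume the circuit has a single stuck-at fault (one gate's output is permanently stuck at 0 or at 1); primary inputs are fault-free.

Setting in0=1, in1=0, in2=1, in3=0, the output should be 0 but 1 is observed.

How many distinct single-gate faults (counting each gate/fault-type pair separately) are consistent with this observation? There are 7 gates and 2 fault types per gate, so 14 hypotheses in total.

Fault-free: G1=1, G2=0, G3=1, G4=1, G5=1, G6=1, G7=0 → 0. Observed 1.
  G1 stuck-at-0: output 1 ✓
  G1 stuck-at-1: output 0 ✗
  G2 stuck-at-0: output 0 ✗
  G2 stuck-at-1: output 0 ✗
  G3 stuck-at-0: output 0 ✗
  G3 stuck-at-1: output 0 ✗
  G4 stuck-at-0: output 0 ✗
  G4 stuck-at-1: output 0 ✗
  G5 stuck-at-0: output 1 ✓
  G5 stuck-at-1: output 0 ✗
  G6 stuck-at-0: output 1 ✓
  G6 stuck-at-1: output 0 ✗
  G7 stuck-at-0: output 0 ✗
  G7 stuck-at-1: output 1 ✓
Consistent faults: {G1 stuck-at-0, G5 stuck-at-0, G6 stuck-at-0, G7 stuck-at-1} — 4 in all.

4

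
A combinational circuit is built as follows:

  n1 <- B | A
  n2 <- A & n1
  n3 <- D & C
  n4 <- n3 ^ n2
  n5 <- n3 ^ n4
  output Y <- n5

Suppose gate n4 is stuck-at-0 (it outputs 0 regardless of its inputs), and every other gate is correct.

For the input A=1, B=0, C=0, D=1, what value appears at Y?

Propagate with n4 forced: n1=1, n2=1, n3=0, n4=0 [stuck-at-0], n5=0.
So Y = 0. (Without the fault it would be 1.)

0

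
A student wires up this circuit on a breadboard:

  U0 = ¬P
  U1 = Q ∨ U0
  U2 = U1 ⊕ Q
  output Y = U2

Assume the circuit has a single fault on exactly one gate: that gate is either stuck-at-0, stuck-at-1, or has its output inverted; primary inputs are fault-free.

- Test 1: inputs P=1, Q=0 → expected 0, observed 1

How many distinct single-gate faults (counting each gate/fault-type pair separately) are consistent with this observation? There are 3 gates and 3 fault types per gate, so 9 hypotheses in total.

Fault-free: U0=0, U1=0, U2=0 → 0. Observed 1.
  U0 stuck-at-0: output 0 ✗
  U0 stuck-at-1: output 1 ✓
  U0 inverted output: output 1 ✓
  U1 stuck-at-0: output 0 ✗
  U1 stuck-at-1: output 1 ✓
  U1 inverted output: output 1 ✓
  U2 stuck-at-0: output 0 ✗
  U2 stuck-at-1: output 1 ✓
  U2 inverted output: output 1 ✓
Consistent faults: {U0 stuck-at-1, U0 inverted output, U1 stuck-at-1, U1 inverted output, U2 stuck-at-1, U2 inverted output} — 6 in all.

6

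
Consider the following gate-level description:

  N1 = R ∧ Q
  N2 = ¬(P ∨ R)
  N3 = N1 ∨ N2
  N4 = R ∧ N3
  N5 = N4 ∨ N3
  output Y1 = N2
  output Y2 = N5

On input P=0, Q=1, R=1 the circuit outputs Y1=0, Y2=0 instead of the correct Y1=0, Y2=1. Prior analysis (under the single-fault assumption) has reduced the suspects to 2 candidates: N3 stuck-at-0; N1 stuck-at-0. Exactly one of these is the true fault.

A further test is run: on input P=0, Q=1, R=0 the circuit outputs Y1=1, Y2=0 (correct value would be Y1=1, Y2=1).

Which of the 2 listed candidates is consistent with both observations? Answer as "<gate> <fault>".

Evaluate each candidate on input P=0, Q=1, R=0:
  N3 stuck-at-0: N1=0, N2=1, N3=0 [stuck-at-0], N4=0, N5=0 → Y1=1, Y2=0 — matches
  N1 stuck-at-0: N1=0 [stuck-at-0], N2=1, N3=1, N4=0, N5=1 → Y1=1, Y2=1 — eliminated
Only N3 stuck-at-0 reproduces the observed Y1=1, Y2=0.

N3 stuck-at-0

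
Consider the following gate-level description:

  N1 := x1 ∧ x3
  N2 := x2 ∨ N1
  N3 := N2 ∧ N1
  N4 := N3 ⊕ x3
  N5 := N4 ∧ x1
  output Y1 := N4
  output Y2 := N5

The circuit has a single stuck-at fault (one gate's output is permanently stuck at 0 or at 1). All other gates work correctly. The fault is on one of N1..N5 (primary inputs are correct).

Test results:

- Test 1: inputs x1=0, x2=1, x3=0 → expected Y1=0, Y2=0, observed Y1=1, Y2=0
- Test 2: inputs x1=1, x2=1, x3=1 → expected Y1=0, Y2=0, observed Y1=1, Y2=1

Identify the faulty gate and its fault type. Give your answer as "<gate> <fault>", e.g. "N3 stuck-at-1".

N4 stuck-at-1

Fault-free values for test 1 (x1=0, x2=1, x3=0): N1=0, N2=1, N3=0, N4=0, N5=0, giving Y1=0, Y2=0. Observed Y1=1, Y2=0.
Test 1: faults giving observed Y1=1, Y2=0 are {N1 stuck-at-1, N3 stuck-at-1, N4 stuck-at-1}.
Test 2 (x1=1, x2=1, x3=1): fault-free N1=1, N2=1, N3=1, N4=0, N5=0 → Y1=0, Y2=0; observed Y1=1, Y2=1. Eliminates N1 stuck-at-1, N3 stuck-at-1.
Only N4 stuck-at-1 is consistent with every test.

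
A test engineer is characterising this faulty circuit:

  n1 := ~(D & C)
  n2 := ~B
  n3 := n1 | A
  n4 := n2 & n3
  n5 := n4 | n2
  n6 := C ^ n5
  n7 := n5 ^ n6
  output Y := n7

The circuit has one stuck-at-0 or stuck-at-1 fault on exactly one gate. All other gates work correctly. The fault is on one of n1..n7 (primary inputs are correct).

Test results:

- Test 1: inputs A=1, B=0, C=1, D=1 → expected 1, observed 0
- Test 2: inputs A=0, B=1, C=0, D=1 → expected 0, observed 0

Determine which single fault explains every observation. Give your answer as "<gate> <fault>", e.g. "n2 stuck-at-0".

Fault-free values for test 1 (A=1, B=0, C=1, D=1): n1=0, n2=1, n3=1, n4=1, n5=1, n6=0, n7=1, giving Y=1. Observed 0.
Test 1: faults giving observed 0 are {n6 stuck-at-1, n7 stuck-at-0}.
Test 2 (A=0, B=1, C=0, D=1): fault-free n1=1, n2=0, n3=1, n4=0, n5=0, n6=0, n7=0 → 0; observed 0. Eliminates n6 stuck-at-1.
Only n7 stuck-at-0 is consistent with every test.

n7 stuck-at-0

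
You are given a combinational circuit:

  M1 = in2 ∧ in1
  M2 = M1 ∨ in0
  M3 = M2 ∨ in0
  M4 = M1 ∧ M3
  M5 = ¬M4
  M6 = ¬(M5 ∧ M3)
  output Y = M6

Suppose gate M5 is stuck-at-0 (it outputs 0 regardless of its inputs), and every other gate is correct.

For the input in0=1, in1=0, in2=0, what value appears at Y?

1

Propagate with M5 forced: M1=0, M2=1, M3=1, M4=0, M5=0 [stuck-at-0], M6=1.
So Y = 1. (Without the fault it would be 0.)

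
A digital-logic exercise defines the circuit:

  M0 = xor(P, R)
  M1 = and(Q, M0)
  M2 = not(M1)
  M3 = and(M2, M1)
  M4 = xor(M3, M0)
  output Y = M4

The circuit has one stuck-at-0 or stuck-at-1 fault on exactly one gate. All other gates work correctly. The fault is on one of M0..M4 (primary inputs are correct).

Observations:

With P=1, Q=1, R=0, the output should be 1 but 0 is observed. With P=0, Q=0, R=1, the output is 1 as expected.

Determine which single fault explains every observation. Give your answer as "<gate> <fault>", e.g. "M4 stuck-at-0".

M2 stuck-at-1

Fault-free values for test 1 (P=1, Q=1, R=0): M0=1, M1=1, M2=0, M3=0, M4=1, giving Y=1. Observed 0.
Test 1: faults giving observed 0 are {M0 stuck-at-0, M2 stuck-at-1, M3 stuck-at-1, M4 stuck-at-0}.
Test 2 (P=0, Q=0, R=1): fault-free M0=1, M1=0, M2=1, M3=0, M4=1 → 1; observed 1. Eliminates M0 stuck-at-0, M3 stuck-at-1, M4 stuck-at-0.
Only M2 stuck-at-1 is consistent with every test.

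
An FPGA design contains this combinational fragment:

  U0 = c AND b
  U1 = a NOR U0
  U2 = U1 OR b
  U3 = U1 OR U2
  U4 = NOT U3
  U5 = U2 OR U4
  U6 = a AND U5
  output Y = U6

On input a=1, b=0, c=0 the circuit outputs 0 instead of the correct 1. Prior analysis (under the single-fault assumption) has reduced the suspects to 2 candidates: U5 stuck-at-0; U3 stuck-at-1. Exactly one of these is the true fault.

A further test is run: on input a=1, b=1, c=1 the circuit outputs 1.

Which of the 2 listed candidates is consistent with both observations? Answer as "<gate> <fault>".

Evaluate each candidate on input a=1, b=1, c=1:
  U5 stuck-at-0: U0=1, U1=0, U2=1, U3=1, U4=0, U5=0 [stuck-at-0], U6=0 → 0 — eliminated
  U3 stuck-at-1: U0=1, U1=0, U2=1, U3=1 [stuck-at-1], U4=0, U5=1, U6=1 → 1 — matches
Only U3 stuck-at-1 reproduces the observed 1.

U3 stuck-at-1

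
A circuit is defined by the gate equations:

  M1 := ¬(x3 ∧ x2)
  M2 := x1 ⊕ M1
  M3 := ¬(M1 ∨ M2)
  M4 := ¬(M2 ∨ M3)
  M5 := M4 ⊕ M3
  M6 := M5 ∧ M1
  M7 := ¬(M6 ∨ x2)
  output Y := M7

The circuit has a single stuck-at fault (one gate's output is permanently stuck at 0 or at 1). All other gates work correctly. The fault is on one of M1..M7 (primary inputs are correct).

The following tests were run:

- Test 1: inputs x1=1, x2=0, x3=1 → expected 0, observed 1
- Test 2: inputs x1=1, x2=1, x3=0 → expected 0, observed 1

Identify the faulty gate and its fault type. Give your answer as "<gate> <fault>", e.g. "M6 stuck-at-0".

Fault-free values for test 1 (x1=1, x2=0, x3=1): M1=1, M2=0, M3=0, M4=1, M5=1, M6=1, M7=0, giving Y=0. Observed 1.
Test 1: faults giving observed 1 are {M1 stuck-at-0, M2 stuck-at-1, M4 stuck-at-0, M5 stuck-at-0, M6 stuck-at-0, M7 stuck-at-1}.
Test 2 (x1=1, x2=1, x3=0): fault-free M1=1, M2=0, M3=0, M4=1, M5=1, M6=1, M7=0 → 0; observed 1. Eliminates M1 stuck-at-0, M2 stuck-at-1, M4 stuck-at-0, M5 stuck-at-0, M6 stuck-at-0.
Only M7 stuck-at-1 is consistent with every test.

M7 stuck-at-1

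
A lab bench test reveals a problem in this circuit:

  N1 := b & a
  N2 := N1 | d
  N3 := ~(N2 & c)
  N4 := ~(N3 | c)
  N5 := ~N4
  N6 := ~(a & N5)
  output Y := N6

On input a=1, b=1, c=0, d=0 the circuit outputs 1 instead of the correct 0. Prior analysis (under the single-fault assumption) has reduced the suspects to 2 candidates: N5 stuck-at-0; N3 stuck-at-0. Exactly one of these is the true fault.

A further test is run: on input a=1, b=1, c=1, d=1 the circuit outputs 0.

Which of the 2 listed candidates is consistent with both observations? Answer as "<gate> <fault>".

Evaluate each candidate on input a=1, b=1, c=1, d=1:
  N5 stuck-at-0: N1=1, N2=1, N3=0, N4=0, N5=0 [stuck-at-0], N6=1 → 1 — eliminated
  N3 stuck-at-0: N1=1, N2=1, N3=0 [stuck-at-0], N4=0, N5=1, N6=0 → 0 — matches
Only N3 stuck-at-0 reproduces the observed 0.

N3 stuck-at-0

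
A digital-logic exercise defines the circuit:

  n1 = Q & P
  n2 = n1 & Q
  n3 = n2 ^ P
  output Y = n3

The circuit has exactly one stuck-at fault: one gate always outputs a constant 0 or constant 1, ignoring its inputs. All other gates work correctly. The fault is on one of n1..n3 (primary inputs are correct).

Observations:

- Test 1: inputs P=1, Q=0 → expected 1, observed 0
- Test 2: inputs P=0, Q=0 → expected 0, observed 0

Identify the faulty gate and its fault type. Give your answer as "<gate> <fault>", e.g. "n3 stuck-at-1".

Fault-free values for test 1 (P=1, Q=0): n1=0, n2=0, n3=1, giving Y=1. Observed 0.
Test 1: faults giving observed 0 are {n2 stuck-at-1, n3 stuck-at-0}.
Test 2 (P=0, Q=0): fault-free n1=0, n2=0, n3=0 → 0; observed 0. Eliminates n2 stuck-at-1.
Only n3 stuck-at-0 is consistent with every test.

n3 stuck-at-0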